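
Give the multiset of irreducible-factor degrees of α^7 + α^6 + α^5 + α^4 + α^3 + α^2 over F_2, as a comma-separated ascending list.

Write h(α) = α^7 + α^6 + α^5 + α^4 + α^3 + α^2.
Roots in F_2: h(0) = 0 → root; h(1) = 0 → root.
Linear factors from roots: (α), (α + 1).
Complete factorization: h(α) = (α + 1)·(α)^2·(α^2 + α + 1)^2.
Factor degrees with multiplicity: 1 + 1 + 1 + 2 + 2 = 7.

1, 1, 1, 2, 2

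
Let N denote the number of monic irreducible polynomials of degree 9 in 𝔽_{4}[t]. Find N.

By the necklace-counting formula, N_4(9) = (1/9) Σ_{d|9} μ(9/d)·4^d.
Divisors of 9: 1, 3, 9; μ(9/d) for each: 0, -1, 1.
Σ = − 4^3 + 4^9 = 262080.
N = 262080/9 = 29120.

29120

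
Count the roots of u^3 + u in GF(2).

Write f(u) = u^3 + u.
Evaluate at each of the 2 elements of GF(2):
f(0) = 0 → root; f(1) = 0 → root.
Roots: {0, 1}.

2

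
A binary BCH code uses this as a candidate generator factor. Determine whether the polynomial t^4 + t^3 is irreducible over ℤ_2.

No

Write P(t) = t^4 + t^3.
Check for roots in ℤ_2: P(0) = 0 → root; P(1) = 0 → root.
P(0) = 0, so (t) divides P(t); P is reducible.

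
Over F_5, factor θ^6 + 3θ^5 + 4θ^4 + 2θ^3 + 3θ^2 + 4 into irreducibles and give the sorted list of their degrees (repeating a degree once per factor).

Write g(θ) = θ^6 + 3θ^5 + 4θ^4 + 2θ^3 + 3θ^2 + 4.
Roots in F_5: g(0) = 4; g(1) = 2; g(2) = 1; g(3) = 2; g(4) = 2.
Complete factorization: g(θ) = (θ^6 + 3θ^5 + 4θ^4 + 2θ^3 + 3θ^2 + 4).
Factor degrees with multiplicity: 6 = 6.

6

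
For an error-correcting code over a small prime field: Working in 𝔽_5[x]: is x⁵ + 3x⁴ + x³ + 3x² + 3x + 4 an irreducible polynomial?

Write f(x) = x⁵ + 3x⁴ + x³ + 3x² + 3x + 4.
Check for roots in 𝔽_5: f(0) = 4; f(1) = 0 → root; f(2) = 0 → root; f(3) = 3; f(4) = 0 → root.
f(1) = 0, so (x − 1) divides f(x); f is reducible.

No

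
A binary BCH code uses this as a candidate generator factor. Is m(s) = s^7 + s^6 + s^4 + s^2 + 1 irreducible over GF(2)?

Check for roots in GF(2): m(0) = 1; m(1) = 1.
No roots, so no linear factors.
Monic irreducibles of degree 2 over GF(2): s^2 + s + 1.
None of them divide m (all give nonzero remainder).
Monic irreducibles of degree 3 over GF(2): s^3 + s + 1, s^3 + s^2 + 1.
None of them divide m (all give nonzero remainder).
No irreducible factor of degree ≤ 3 exists, so m is irreducible over GF(2).

Yes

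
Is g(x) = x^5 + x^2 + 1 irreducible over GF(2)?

Check for roots in GF(2): g(0) = 1; g(1) = 1.
No roots, so no linear factors.
Monic irreducibles of degree 2 over GF(2): x^2 + x + 1.
None of them divide g (all give nonzero remainder).
No irreducible factor of degree ≤ 2 exists, so g is irreducible over GF(2).

Yes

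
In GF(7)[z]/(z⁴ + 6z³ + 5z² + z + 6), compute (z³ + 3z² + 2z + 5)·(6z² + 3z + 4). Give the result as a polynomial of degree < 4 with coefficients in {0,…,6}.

z^3 + 5z^2 + 2z + 5

Multiply in GF(7)[z]: (z³ + 3z² + 2z + 5)·(6z² + 3z + 4) = 6z⁵ + 4z³ + 6z² + 2z + 6.
Reduce using z⁴ ≡ z³ + 2z² + 6z + 1 (mod z⁴ + 6z³ + 5z² + z + 6).
Reduced: z³ + 5z² + 2z + 5.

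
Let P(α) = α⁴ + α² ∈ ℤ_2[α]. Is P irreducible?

No

Check for roots in ℤ_2: P(0) = 0 → root; P(1) = 0 → root.
P(0) = 0, so (α) divides P(α); P is reducible.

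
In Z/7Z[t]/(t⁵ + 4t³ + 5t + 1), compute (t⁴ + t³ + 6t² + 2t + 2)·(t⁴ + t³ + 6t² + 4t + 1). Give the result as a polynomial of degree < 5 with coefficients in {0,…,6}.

Multiply in Z/7Z[t]: (t⁴ + t³ + 6t² + 2t + 2)·(t⁴ + t³ + 6t² + 4t + 1) = t⁸ + 2t⁷ + 6t⁶ + 4t⁵ + 3t⁴ + 4t³ + 5t² + 3t + 2.
Reduce using t⁵ ≡ 3t³ + 2t + 6 (mod t⁵ + 4t³ + 5t + 1).
Reduced: 4t⁴ + 2t³ + 6.

4t^4 + 2t^3 + 6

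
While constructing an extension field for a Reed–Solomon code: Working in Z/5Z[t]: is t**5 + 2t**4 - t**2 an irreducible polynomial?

Write m(t) = t**5 + 2t**4 - t**2.
Check for roots in Z/5Z: m(0) = 0 → root; m(1) = 2; m(2) = 0 → root; m(3) = 1; m(4) = 0 → root.
m(0) = 0, so (t) divides m(t); m is reducible.

No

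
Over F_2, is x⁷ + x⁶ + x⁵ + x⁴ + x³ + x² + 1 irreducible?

Yes

Write g(x) = x⁷ + x⁶ + x⁵ + x⁴ + x³ + x² + 1.
Check for roots in F_2: g(0) = 1; g(1) = 1.
No roots, so no linear factors.
Monic irreducibles of degree 2 over GF(2): x² + x + 1.
None of them divide g (all give nonzero remainder).
Monic irreducibles of degree 3 over GF(2): x³ + x + 1, x³ + x² + 1.
None of them divide g (all give nonzero remainder).
No irreducible factor of degree ≤ 3 exists, so g is irreducible over GF(2).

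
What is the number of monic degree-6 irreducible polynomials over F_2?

x^(2^6) − x is the product of all monic irreducibles of degree dividing 6; Möbius inversion gives N = (1/6) Σ μ(6/d)·2^d.
Divisors of 6: 1, 2, 3, 6; μ(6/d) for each: 1, -1, -1, 1.
Σ = 2^1 − 2^2 − 2^3 + 2^6 = 54.
N = 54/6 = 9.

9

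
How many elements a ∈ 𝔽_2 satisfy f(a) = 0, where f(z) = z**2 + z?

Evaluate at each of the 2 elements of 𝔽_2:
f(0) = 0 → root; f(1) = 0 → root.
Roots: {0, 1}.

2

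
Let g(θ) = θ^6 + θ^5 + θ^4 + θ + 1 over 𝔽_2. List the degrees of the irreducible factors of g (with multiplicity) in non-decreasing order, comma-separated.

Roots in 𝔽_2: g(0) = 1; g(1) = 1.
Complete factorization: g(θ) = (θ^6 + θ^5 + θ^4 + θ + 1).
Factor degrees with multiplicity: 6 = 6.

6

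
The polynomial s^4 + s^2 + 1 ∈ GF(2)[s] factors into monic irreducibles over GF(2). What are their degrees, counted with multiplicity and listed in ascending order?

2, 2

Write g(s) = s^4 + s^2 + 1.
Roots in GF(2): g(0) = 1; g(1) = 1.
Complete factorization: g(s) = (s^2 + s + 1)^2.
Factor degrees with multiplicity: 2 + 2 = 4.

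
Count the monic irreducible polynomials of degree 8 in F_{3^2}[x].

5380020

By the necklace-counting formula, N_9(8) = (1/8) Σ_{d|8} μ(8/d)·9^d.
Divisors of 8: 1, 2, 4, 8; μ(8/d) for each: 0, 0, -1, 1.
Σ = − 9^4 + 9^8 = 43040160.
N = 43040160/8 = 5380020.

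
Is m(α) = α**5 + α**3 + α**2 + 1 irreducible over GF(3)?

Check for roots in GF(3): m(0) = 1; m(1) = 1; m(2) = 0 → root.
m(2) = 0, so (α − 2) divides m(α); m is reducible.

No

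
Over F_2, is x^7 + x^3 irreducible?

No

Write P(x) = x^7 + x^3.
Check for roots in F_2: P(0) = 0 → root; P(1) = 0 → root.
P(0) = 0, so (x) divides P(x); P is reducible.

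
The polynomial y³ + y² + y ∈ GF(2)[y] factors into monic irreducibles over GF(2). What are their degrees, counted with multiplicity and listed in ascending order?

1, 2

Write h(y) = y³ + y² + y.
Roots in GF(2): h(0) = 0 → root; h(1) = 1.
Linear factors from roots: (y).
Complete factorization: h(y) = (y)·(y² + y + 1).
Factor degrees with multiplicity: 1 + 2 = 3.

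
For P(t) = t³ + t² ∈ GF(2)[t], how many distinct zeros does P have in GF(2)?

Evaluate at each of the 2 elements of GF(2):
P(0) = 0 → root; P(1) = 0 → root.
Roots: {0, 1}.

2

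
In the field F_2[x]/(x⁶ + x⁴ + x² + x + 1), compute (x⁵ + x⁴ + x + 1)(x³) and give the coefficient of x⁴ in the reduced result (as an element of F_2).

Multiply in F_2[x]: (x⁵ + x⁴ + x + 1)·(x³) = x⁸ + x⁷ + x⁴ + x³.
Reduce using x⁶ ≡ x⁴ + x² + x + 1 (mod x⁶ + x⁴ + x² + x + 1).
Reduced: x⁵ + x⁴ + x³ + x² + 1.

1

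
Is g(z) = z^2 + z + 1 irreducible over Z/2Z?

Check for roots in Z/2Z: g(0) = 1; g(1) = 1.
No roots. A degree-2 polynomial over a field with no linear factor is irreducible.

Yes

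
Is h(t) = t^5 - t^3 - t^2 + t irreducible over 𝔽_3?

Check for roots in 𝔽_3: h(0) = 0 → root; h(1) = 0 → root; h(2) = 1.
h(0) = 0, so (t) divides h(t); h is reducible.

No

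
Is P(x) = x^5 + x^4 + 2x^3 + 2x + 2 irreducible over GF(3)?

Yes

Check for roots in GF(3): P(0) = 2; P(1) = 2; P(2) = 1.
No roots, so no linear factors.
Monic irreducibles of degree 2 over GF(3): x^2 + 1, x^2 + x + 2, x^2 + 2x + 2.
None of them divide P (all give nonzero remainder).
No irreducible factor of degree ≤ 2 exists, so P is irreducible over GF(3).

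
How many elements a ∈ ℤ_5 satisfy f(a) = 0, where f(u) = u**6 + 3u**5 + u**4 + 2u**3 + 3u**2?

Evaluate at each of the 5 elements of ℤ_5:
f(0) = 0 → root; f(1) = 0 → root; f(2) = 4; f(3) = 0 → root; f(4) = 0 → root.
Roots: {0, 1, 3, 4}.

4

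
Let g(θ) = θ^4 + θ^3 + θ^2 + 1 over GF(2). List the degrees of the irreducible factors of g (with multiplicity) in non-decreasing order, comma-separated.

Roots in GF(2): g(0) = 1; g(1) = 0 → root.
Linear factors from roots: (θ + 1).
Complete factorization: g(θ) = (θ + 1)·(θ^3 + θ + 1).
Factor degrees with multiplicity: 1 + 3 = 4.

1, 3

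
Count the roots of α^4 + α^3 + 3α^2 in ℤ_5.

Write P(α) = α^4 + α^3 + 3α^2.
Evaluate at each of the 5 elements of ℤ_5:
P(0) = 0 → root; P(1) = 0 → root; P(2) = 1; P(3) = 0 → root; P(4) = 3.
Roots: {0, 1, 3}.

3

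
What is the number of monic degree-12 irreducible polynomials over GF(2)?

x^(2^12) − x is the product of all monic irreducibles of degree dividing 12; Möbius inversion gives N = (1/12) Σ μ(12/d)·2^d.
Divisors of 12: 1, 2, 3, 4, 6, 12; μ(12/d) for each: 0, 1, 0, -1, -1, 1.
Σ = 2^2 − 2^4 − 2^6 + 2^12 = 4020.
N = 4020/12 = 335.

335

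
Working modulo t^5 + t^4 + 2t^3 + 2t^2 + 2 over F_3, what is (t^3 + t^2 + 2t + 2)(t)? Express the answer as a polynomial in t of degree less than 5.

t^4 + t^3 + 2t^2 + 2t

Multiply in F_3[t]: (t^3 + t^2 + 2t + 2)·(t) = t^4 + t^3 + 2t^2 + 2t.
Reduced: t^4 + t^3 + 2t^2 + 2t.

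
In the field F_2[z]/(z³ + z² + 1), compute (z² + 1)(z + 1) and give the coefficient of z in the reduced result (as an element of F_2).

1

Multiply in F_2[z]: (z² + 1)·(z + 1) = z³ + z² + z + 1.
Reduce using z³ ≡ z² + 1 (mod z³ + z² + 1).
Reduced: z.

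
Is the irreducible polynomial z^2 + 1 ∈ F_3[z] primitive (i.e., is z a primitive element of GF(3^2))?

No

Write f(z) = z^2 + 1.
|GF(3^2)^×| = 3^2 − 1 = 8. Prime factorization: 8 = 2^3.
f is primitive ⇔ z has order 8 in GF(3)[z]/(f), i.e. z^(8/q) ≠ 1 for each prime q | 8.
z^(4) mod f = 1
Since z^(4) = 1, the order of z divides 4 < 8; not primitive.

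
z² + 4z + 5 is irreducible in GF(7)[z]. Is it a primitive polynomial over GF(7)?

Yes

Write f(z) = z² + 4z + 5.
|GF(7^2)^×| = 7^2 − 1 = 48. Prime factorization: 48 = 2^4·3.
f is primitive ⇔ z has order 48 in GF(7)[z]/(f), i.e. z^(48/q) ≠ 1 for each prime q | 48.
z^(24) mod f = 6.
z^(16) mod f = 4.
None equal 1, so z has full order 48; f is primitive.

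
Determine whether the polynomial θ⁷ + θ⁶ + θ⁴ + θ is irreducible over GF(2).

No

Write m(θ) = θ⁷ + θ⁶ + θ⁴ + θ.
Check for roots in GF(2): m(0) = 0 → root; m(1) = 0 → root.
m(0) = 0, so (θ) divides m(θ); m is reducible.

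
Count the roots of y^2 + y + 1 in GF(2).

0

Write P(y) = y^2 + y + 1.
Evaluate at each of the 2 elements of GF(2):
P(0) = 1; P(1) = 1.
No element is a root.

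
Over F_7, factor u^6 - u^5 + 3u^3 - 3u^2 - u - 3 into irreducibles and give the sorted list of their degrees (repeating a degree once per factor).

Write f(u) = u^6 - u^5 + 3u^3 - 3u^2 - u - 3.
Complete factorization: f(u) = (u^6 - u^5 + 3u^3 - 3u^2 - u - 3).
Factor degrees with multiplicity: 6 = 6.

6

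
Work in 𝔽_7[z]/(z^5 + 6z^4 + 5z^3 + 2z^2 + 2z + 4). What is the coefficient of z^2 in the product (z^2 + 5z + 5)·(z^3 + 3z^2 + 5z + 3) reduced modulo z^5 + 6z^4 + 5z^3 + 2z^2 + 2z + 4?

6

Multiply in 𝔽_7[z]: (z^2 + 5z + 5)·(z^3 + 3z^2 + 5z + 3) = z^5 + z^4 + 4z^3 + z^2 + 5z + 1.
Reduce using z^5 ≡ z^4 + 2z^3 + 5z^2 + 5z + 3 (mod z^5 + 6z^4 + 5z^3 + 2z^2 + 2z + 4).
Reduced: 2z^4 + 6z^3 + 6z^2 + 3z + 4.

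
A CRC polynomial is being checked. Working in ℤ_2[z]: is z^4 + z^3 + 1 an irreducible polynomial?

Yes

Write f(z) = z^4 + z^3 + 1.
Check for roots in ℤ_2: f(0) = 1; f(1) = 1.
No roots, so no linear factors.
Monic irreducibles of degree 2 over GF(2): z^2 + z + 1.
None of them divide f (all give nonzero remainder).
No irreducible factor of degree ≤ 2 exists, so f is irreducible over GF(2).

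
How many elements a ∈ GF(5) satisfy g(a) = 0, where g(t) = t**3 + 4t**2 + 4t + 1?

Evaluate at each of the 5 elements of GF(5):
g(0) = 1; g(1) = 0 → root; g(2) = 3; g(3) = 1; g(4) = 0 → root.
Roots: {1, 4}.

2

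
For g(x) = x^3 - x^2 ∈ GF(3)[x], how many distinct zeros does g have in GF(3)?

Evaluate at each of the 3 elements of GF(3):
g(0) = 0 → root; g(1) = 0 → root; g(2) = 1.
Roots: {0, 1}.

2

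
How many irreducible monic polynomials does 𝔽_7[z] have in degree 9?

Gauss's count: N_{7}(9) = (1/9) Σ_{d|9} μ(9/d)·7^d.
Divisors of 9: 1, 3, 9; μ(9/d) for each: 0, -1, 1.
Σ = − 7^3 + 7^9 = 40353264.
N = 40353264/9 = 4483696.

4483696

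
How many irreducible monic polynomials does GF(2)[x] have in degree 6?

The number of monic irreducibles of degree 6 over GF(2) is (1/6)·Σ_{d∣6} μ(6/d) 2^d.
Divisors of 6: 1, 2, 3, 6; μ(6/d) for each: 1, -1, -1, 1.
Σ = 2^1 − 2^2 − 2^3 + 2^6 = 54.
N = 54/6 = 9.

9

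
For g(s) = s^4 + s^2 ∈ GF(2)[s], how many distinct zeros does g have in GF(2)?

Evaluate at each of the 2 elements of GF(2):
g(0) = 0 → root; g(1) = 0 → root.
Roots: {0, 1}.

2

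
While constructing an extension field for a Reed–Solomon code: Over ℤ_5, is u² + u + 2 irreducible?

Yes

Write h(u) = u² + u + 2.
Check for roots in ℤ_5: h(0) = 2; h(1) = 4; h(2) = 3; h(3) = 4; h(4) = 2.
No roots. A degree-2 polynomial over a field with no linear factor is irreducible.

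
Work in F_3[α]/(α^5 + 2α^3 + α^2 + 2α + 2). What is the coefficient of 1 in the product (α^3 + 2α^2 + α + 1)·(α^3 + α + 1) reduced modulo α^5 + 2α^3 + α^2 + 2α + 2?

0

Multiply in F_3[α]: (α^3 + 2α^2 + α + 1)·(α^3 + α + 1) = α^6 + 2α^5 + 2α^4 + α^3 + 2α + 1.
Reduce using α^5 ≡ α^3 + 2α^2 + α + 1 (mod α^5 + 2α^3 + α^2 + 2α + 2).
Reduced: 2α^3 + 2α^2 + 2α.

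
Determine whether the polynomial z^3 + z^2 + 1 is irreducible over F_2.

Write P(z) = z^3 + z^2 + 1.
Check for roots in F_2: P(0) = 1; P(1) = 1.
No roots. A degree-3 polynomial over a field with no linear factor is irreducible.

Yes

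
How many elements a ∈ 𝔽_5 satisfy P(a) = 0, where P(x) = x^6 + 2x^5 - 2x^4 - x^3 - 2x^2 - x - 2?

Evaluate at each of the 5 elements of 𝔽_5:
P(0) = 3; P(1) = 0 → root; P(2) = 1; P(3) = 3; P(4) = 0 → root.
Roots: {1, 4}.

2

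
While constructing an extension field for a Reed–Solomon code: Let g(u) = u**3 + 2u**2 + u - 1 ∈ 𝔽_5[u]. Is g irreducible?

Yes

Check for roots in 𝔽_5: g(0) = 4; g(1) = 3; g(2) = 2; g(3) = 2; g(4) = 4.
No roots. A degree-3 polynomial over a field with no linear factor is irreducible.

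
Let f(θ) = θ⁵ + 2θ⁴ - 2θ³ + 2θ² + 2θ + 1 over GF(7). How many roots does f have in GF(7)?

2

Evaluate at each of the 7 elements of GF(7):
f(0) = 1; f(1) = 6; f(2) = 5; f(3) = 5; f(4) = 0 → root; f(5) = 0 → root; f(6) = 4.
Roots: {4, 5}.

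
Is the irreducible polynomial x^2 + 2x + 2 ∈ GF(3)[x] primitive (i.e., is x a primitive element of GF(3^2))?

Yes

Write f(x) = x^2 + 2x + 2.
|GF(3^2)^×| = 3^2 − 1 = 8. Prime factorization: 8 = 2^3.
f is primitive ⇔ x has order 8 in GF(3)[x]/(f), i.e. x^(8/q) ≠ 1 for each prime q | 8.
x^(4) mod f = 2.
None equal 1, so x has full order 8; f is primitive.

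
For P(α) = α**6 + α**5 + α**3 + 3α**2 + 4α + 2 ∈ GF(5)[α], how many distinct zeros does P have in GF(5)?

2

Evaluate at each of the 5 elements of GF(5):
P(0) = 2; P(1) = 2; P(2) = 1; P(3) = 0 → root; P(4) = 0 → root.
Roots: {3, 4}.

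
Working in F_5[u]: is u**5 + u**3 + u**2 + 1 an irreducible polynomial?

No

Write g(u) = u**5 + u**3 + u**2 + 1.
Check for roots in F_5: g(0) = 1; g(1) = 4; g(2) = 0 → root; g(3) = 0 → root; g(4) = 0 → root.
g(2) = 0, so (u − 2) divides g(u); g is reducible.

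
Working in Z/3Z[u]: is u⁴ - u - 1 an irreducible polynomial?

Yes

Write f(u) = u⁴ - u - 1.
Check for roots in Z/3Z: f(0) = 2; f(1) = 2; f(2) = 1.
No roots, so no linear factors.
Monic irreducibles of degree 2 over GF(3): u² + 1, u² + u - 1, u² - u - 1.
None of them divide f (all give nonzero remainder).
No irreducible factor of degree ≤ 2 exists, so f is irreducible over GF(3).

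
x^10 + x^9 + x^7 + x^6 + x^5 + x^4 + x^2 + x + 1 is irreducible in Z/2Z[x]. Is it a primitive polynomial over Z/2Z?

No

Write f(x) = x^10 + x^9 + x^7 + x^6 + x^5 + x^4 + x^2 + x + 1.
|GF(2^10)^×| = 2^10 − 1 = 1023. Prime factorization: 1023 = 3·11·31.
f is primitive ⇔ x has order 1023 in GF(2)[x]/(f), i.e. x^(1023/q) ≠ 1 for each prime q | 1023.
x^(341) mod f = 1
x^(93) mod f = x^9 + x^6 + x^4 + x^3 + x^2 + x + 1.
x^(33) mod f = x^9 + x^4 + x.
Since x^(341) = 1, the order of x divides 341 < 1023; not primitive.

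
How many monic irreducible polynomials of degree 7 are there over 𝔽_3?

The number of monic irreducibles of degree 7 over GF(3) is (1/7)·Σ_{d∣7} μ(7/d) 3^d.
Divisors of 7: 1, 7; μ(7/d) for each: -1, 1.
Σ = − 3^1 + 3^7 = 2184.
N = 2184/7 = 312.

312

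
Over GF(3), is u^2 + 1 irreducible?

Yes

Write h(u) = u^2 + 1.
Check for roots in GF(3): h(0) = 1; h(1) = 2; h(2) = 2.
No roots. A degree-2 polynomial over a field with no linear factor is irreducible.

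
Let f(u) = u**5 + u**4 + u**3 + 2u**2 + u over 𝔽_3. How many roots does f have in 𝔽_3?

3

Evaluate at each of the 3 elements of 𝔽_3:
f(0) = 0 → root; f(1) = 0 → root; f(2) = 0 → root.
Roots: {0, 1, 2}.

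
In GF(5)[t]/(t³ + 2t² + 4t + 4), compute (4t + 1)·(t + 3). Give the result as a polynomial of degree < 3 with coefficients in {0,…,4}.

Multiply in GF(5)[t]: (4t + 1)·(t + 3) = 4t² + 3t + 3.
Reduced: 4t² + 3t + 3.

4t^2 + 3t + 3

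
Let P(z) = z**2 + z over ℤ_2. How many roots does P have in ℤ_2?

2

Evaluate at each of the 2 elements of ℤ_2:
P(0) = 0 → root; P(1) = 0 → root.
Roots: {0, 1}.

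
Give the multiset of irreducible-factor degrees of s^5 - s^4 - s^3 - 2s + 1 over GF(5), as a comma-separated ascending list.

Write h(s) = s^5 - s^4 - s^3 - 2s + 1.
Roots in GF(5): h(0) = 1; h(1) = 3; h(2) = 0 → root; h(3) = 0 → root; h(4) = 2.
Linear factors from roots: (s - 2), (s + 2).
Complete factorization: h(s) = (s + 2)·(s - 2)·(s^3 - s^2 - 2s + 1).
Factor degrees with multiplicity: 1 + 1 + 3 = 5.

1, 1, 3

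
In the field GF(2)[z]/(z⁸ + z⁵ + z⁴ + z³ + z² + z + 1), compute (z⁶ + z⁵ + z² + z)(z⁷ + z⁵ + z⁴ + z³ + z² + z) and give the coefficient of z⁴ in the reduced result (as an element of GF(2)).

0

Multiply in GF(2)[z]: (z⁶ + z⁵ + z² + z)·(z⁷ + z⁵ + z⁴ + z³ + z² + z) = z¹³ + z¹² + z¹¹ + z⁹ + z⁸ + z⁷ + z⁶ + z².
Reduce using z⁸ ≡ z⁵ + z⁴ + z³ + z² + z + 1 (mod z⁸ + z⁵ + z⁴ + z³ + z² + z + 1).
Reduced: z⁷ + z⁵ + z³ + z² + z.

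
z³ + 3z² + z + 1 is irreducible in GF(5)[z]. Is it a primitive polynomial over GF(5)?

No

Write f(z) = z³ + 3z² + z + 1.
|GF(5^3)^×| = 5^3 − 1 = 124. Prime factorization: 124 = 2^2·31.
f is primitive ⇔ z has order 124 in GF(5)[z]/(f), i.e. z^(124/q) ≠ 1 for each prime q | 124.
z^(62) mod f = 1
z^(4) mod f = 3z² + 2z + 3.
Since z^(62) = 1, the order of z divides 62 < 124; not primitive.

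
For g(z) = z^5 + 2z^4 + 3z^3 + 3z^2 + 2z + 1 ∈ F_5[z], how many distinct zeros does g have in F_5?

3

Evaluate at each of the 5 elements of F_5:
g(0) = 1; g(1) = 2; g(2) = 0 → root; g(3) = 0 → root; g(4) = 0 → root.
Roots: {2, 3, 4}.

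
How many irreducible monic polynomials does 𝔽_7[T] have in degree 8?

720300

x^(7^8) − x is the product of all monic irreducibles of degree dividing 8; Möbius inversion gives N = (1/8) Σ μ(8/d)·7^d.
Divisors of 8: 1, 2, 4, 8; μ(8/d) for each: 0, 0, -1, 1.
Σ = − 7^4 + 7^8 = 5762400.
N = 5762400/8 = 720300.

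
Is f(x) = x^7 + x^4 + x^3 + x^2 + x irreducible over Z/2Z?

No

Check for roots in Z/2Z: f(0) = 0 → root; f(1) = 1.
f(0) = 0, so (x) divides f(x); f is reducible.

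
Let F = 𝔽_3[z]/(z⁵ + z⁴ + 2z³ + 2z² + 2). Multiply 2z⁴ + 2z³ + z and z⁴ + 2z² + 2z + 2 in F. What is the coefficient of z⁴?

Multiply in 𝔽_3[z]: (2z⁴ + 2z³ + z)·(z⁴ + 2z² + 2z + 2) = 2z⁸ + 2z⁷ + z⁶ + 2z⁴ + 2z² + 2z.
Reduce using z⁵ ≡ 2z⁴ + z³ + z² + 1 (mod z⁵ + z⁴ + 2z³ + 2z² + 2).
Reduced: z³ + z² + 2z + 2.

0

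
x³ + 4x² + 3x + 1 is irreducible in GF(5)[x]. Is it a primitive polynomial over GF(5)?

Write f(x) = x³ + 4x² + 3x + 1.
|GF(5^3)^×| = 5^3 − 1 = 124. Prime factorization: 124 = 2^2·31.
f is primitive ⇔ x has order 124 in GF(5)[x]/(f), i.e. x^(124/q) ≠ 1 for each prime q | 124.
x^(62) mod f = 1
x^(4) mod f = 3x² + x + 4.
Since x^(62) = 1, the order of x divides 62 < 124; not primitive.

No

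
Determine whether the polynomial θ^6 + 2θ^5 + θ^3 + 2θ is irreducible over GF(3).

No

Write f(θ) = θ^6 + 2θ^5 + θ^3 + 2θ.
Check for roots in GF(3): f(0) = 0 → root; f(1) = 0 → root; f(2) = 2.
f(0) = 0, so (θ) divides f(θ); f is reducible.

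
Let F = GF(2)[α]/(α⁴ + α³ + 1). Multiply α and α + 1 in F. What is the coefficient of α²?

1

Multiply in GF(2)[α]: (α)·(α + 1) = α² + α.
Reduced: α² + α.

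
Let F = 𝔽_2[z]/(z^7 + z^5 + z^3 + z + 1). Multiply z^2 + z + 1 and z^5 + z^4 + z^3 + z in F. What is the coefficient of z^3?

Multiply in 𝔽_2[z]: (z^2 + z + 1)·(z^5 + z^4 + z^3 + z) = z^7 + z^5 + z^2 + z.
Reduce using z^7 ≡ z^5 + z^3 + z + 1 (mod z^7 + z^5 + z^3 + z + 1).
Reduced: z^3 + z^2 + 1.

1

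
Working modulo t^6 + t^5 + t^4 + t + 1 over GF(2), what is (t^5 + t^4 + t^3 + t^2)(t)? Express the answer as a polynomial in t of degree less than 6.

Multiply in GF(2)[t]: (t^5 + t^4 + t^3 + t^2)·(t) = t^6 + t^5 + t^4 + t^3.
Reduce using t^6 ≡ t^5 + t^4 + t + 1 (mod t^6 + t^5 + t^4 + t + 1).
Reduced: t^3 + t + 1.

t^3 + t + 1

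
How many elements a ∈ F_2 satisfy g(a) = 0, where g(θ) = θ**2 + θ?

Evaluate at each of the 2 elements of F_2:
g(0) = 0 → root; g(1) = 0 → root.
Roots: {0, 1}.

2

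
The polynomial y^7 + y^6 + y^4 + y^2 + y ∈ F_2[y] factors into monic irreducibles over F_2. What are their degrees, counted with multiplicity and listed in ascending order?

Write h(y) = y^7 + y^6 + y^4 + y^2 + y.
Roots in F_2: h(0) = 0 → root; h(1) = 1.
Linear factors from roots: (y).
Complete factorization: h(y) = (y)·(y^2 + y + 1)^3.
Factor degrees with multiplicity: 1 + 2 + 2 + 2 = 7.

1, 2, 2, 2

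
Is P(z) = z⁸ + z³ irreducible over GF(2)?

Check for roots in GF(2): P(0) = 0 → root; P(1) = 0 → root.
P(0) = 0, so (z) divides P(z); P is reducible.

No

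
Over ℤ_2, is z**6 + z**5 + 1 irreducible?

Write m(z) = z**6 + z**5 + 1.
Check for roots in ℤ_2: m(0) = 1; m(1) = 1.
No roots, so no linear factors.
Monic irreducibles of degree 2 over GF(2): z**2 + z + 1.
None of them divide m (all give nonzero remainder).
Monic irreducibles of degree 3 over GF(2): z**3 + z + 1, z**3 + z**2 + 1.
None of them divide m (all give nonzero remainder).
No irreducible factor of degree ≤ 3 exists, so m is irreducible over GF(2).

Yes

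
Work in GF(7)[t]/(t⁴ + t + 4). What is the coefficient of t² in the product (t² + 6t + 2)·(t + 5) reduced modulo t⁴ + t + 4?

4

Multiply in GF(7)[t]: (t² + 6t + 2)·(t + 5) = t³ + 4t² + 4t + 3.
Reduced: t³ + 4t² + 4t + 3.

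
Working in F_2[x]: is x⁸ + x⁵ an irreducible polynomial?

No

Write g(x) = x⁸ + x⁵.
Check for roots in F_2: g(0) = 0 → root; g(1) = 0 → root.
g(0) = 0, so (x) divides g(x); g is reducible.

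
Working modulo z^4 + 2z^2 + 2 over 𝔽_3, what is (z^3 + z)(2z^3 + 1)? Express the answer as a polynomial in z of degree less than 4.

z^3 + z + 1

Multiply in 𝔽_3[z]: (z^3 + z)·(2z^3 + 1) = 2z^6 + 2z^4 + z^3 + z.
Reduce using z^4 ≡ z^2 + 1 (mod z^4 + 2z^2 + 2).
Reduced: z^3 + z + 1.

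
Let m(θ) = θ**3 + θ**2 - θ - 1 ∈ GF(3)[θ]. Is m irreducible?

Check for roots in GF(3): m(0) = 2; m(1) = 0 → root; m(2) = 0 → root.
m(1) = 0, so (θ − 1) divides m(θ); m is reducible.

No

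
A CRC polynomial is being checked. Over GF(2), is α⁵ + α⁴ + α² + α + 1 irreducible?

Yes

Write P(α) = α⁵ + α⁴ + α² + α + 1.
Check for roots in GF(2): P(0) = 1; P(1) = 1.
No roots, so no linear factors.
Monic irreducibles of degree 2 over GF(2): α² + α + 1.
None of them divide P (all give nonzero remainder).
No irreducible factor of degree ≤ 2 exists, so P is irreducible over GF(2).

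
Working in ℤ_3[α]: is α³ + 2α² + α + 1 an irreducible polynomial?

Write g(α) = α³ + 2α² + α + 1.
Check for roots in ℤ_3: g(0) = 1; g(1) = 2; g(2) = 1.
No roots. A degree-3 polynomial over a field with no linear factor is irreducible.

Yes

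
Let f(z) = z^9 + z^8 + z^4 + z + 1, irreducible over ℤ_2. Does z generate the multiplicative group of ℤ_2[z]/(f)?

Yes

|GF(2^9)^×| = 2^9 − 1 = 511. Prime factorization: 511 = 7·73.
f is primitive ⇔ z has order 511 in GF(2)[z]/(f), i.e. z^(511/q) ≠ 1 for each prime q | 511.
z^(73) mod f = z^4 + z^3 + z + 1.
z^(7) mod f = z^7.
None equal 1, so z has full order 511; f is primitive.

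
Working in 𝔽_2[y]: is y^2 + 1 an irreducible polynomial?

No

Write h(y) = y^2 + 1.
Check for roots in 𝔽_2: h(0) = 1; h(1) = 0 → root.
h(1) = 0, so (y − 1) divides h(y); h is reducible.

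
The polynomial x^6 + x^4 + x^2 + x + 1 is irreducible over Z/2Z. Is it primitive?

Write f(x) = x^6 + x^4 + x^2 + x + 1.
|GF(2^6)^×| = 2^6 − 1 = 63. Prime factorization: 63 = 3^2·7.
f is primitive ⇔ x has order 63 in GF(2)[x]/(f), i.e. x^(63/q) ≠ 1 for each prime q | 63.
x^(21) mod f = 1
x^(9) mod f = x^4 + x^2 + x.
Since x^(21) = 1, the order of x divides 21 < 63; not primitive.

No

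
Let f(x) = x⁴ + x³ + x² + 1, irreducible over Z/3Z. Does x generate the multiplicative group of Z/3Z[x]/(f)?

No

|GF(3^4)^×| = 3^4 − 1 = 80. Prime factorization: 80 = 2^4·5.
f is primitive ⇔ x has order 80 in GF(3)[x]/(f), i.e. x^(80/q) ≠ 1 for each prime q | 80.
x^(40) mod f = 1
x^(16) mod f = 2x³ + x² + x.
Since x^(40) = 1, the order of x divides 40 < 80; not primitive.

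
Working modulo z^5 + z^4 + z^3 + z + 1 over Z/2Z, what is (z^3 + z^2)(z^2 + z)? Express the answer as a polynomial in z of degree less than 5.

Multiply in Z/2Z[z]: (z^3 + z^2)·(z^2 + z) = z^5 + z^3.
Reduce using z^5 ≡ z^4 + z^3 + z + 1 (mod z^5 + z^4 + z^3 + z + 1).
Reduced: z^4 + z + 1.

z^4 + z + 1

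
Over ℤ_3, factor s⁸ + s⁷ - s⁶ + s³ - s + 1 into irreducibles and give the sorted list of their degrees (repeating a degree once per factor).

1, 2, 2, 3

Write h(s) = s⁸ + s⁷ - s⁶ + s³ - s + 1.
Roots in ℤ_3: h(0) = 1; h(1) = 2; h(2) = 0 → root.
Linear factors from roots: (s + 1).
Complete factorization: h(s) = (s + 1)·(s² + 1)·(s² - s - 1)·(s³ + s² - 1).
Factor degrees with multiplicity: 1 + 2 + 2 + 3 = 8.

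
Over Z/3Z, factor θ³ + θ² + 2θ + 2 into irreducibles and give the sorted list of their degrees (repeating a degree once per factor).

1, 1, 1

Write h(θ) = θ³ + θ² + 2θ + 2.
Roots in Z/3Z: h(0) = 2; h(1) = 0 → root; h(2) = 0 → root.
Linear factors from roots: (θ + 2), (θ + 1).
Complete factorization: h(θ) = (θ + 2)·(θ + 1)^2.
Factor degrees with multiplicity: 1 + 1 + 1 = 3.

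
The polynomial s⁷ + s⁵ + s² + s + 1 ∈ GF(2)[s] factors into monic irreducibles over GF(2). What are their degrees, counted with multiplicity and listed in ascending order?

7

Write h(s) = s⁷ + s⁵ + s² + s + 1.
Roots in GF(2): h(0) = 1; h(1) = 1.
Complete factorization: h(s) = (s⁷ + s⁵ + s² + s + 1).
Factor degrees with multiplicity: 7 = 7.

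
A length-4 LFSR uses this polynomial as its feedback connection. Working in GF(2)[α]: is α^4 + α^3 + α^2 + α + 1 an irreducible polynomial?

Write P(α) = α^4 + α^3 + α^2 + α + 1.
Check for roots in GF(2): P(0) = 1; P(1) = 1.
No roots, so no linear factors.
Monic irreducibles of degree 2 over GF(2): α^2 + α + 1.
None of them divide P (all give nonzero remainder).
No irreducible factor of degree ≤ 2 exists, so P is irreducible over GF(2).

Yes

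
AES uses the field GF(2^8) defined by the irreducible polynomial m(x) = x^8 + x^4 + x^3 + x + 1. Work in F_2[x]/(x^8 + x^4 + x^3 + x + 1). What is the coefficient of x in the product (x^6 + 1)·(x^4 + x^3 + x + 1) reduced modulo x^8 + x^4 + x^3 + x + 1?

Multiply in F_2[x]: (x^6 + 1)·(x^4 + x^3 + x + 1) = x^10 + x^9 + x^7 + x^6 + x^4 + x^3 + x + 1.
Reduce using x^8 ≡ x^4 + x^3 + x + 1 (mod x^8 + x^4 + x^3 + x + 1).
Reduced: x^7 + 1.

0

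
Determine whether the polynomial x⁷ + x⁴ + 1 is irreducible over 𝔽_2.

Write g(x) = x⁷ + x⁴ + 1.
Check for roots in 𝔽_2: g(0) = 1; g(1) = 1.
No roots, so no linear factors.
Monic irreducibles of degree 2 over GF(2): x² + x + 1.
None of them divide g (all give nonzero remainder).
Monic irreducibles of degree 3 over GF(2): x³ + x + 1, x³ + x² + 1.
None of them divide g (all give nonzero remainder).
No irreducible factor of degree ≤ 3 exists, so g is irreducible over GF(2).

Yes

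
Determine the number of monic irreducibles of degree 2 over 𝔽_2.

1

The number of monic irreducibles of degree 2 over GF(2) is (1/2)·Σ_{d∣2} μ(2/d) 2^d.
Divisors of 2: 1, 2; μ(2/d) for each: -1, 1.
Σ = − 2^1 + 2^2 = 2.
N = 2/2 = 1.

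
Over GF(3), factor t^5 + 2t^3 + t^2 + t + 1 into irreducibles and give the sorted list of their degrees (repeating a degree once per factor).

1, 2, 2

Write h(t) = t^5 + 2t^3 + t^2 + t + 1.
Roots in GF(3): h(0) = 1; h(1) = 0 → root; h(2) = 1.
Linear factors from roots: (t + 2).
Complete factorization: h(t) = (t + 2)·(t^2 + 1)·(t^2 + t + 2).
Factor degrees with multiplicity: 1 + 2 + 2 = 5.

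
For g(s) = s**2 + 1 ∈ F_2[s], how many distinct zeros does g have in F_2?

1

Evaluate at each of the 2 elements of F_2:
g(0) = 1; g(1) = 0 → root.
Roots: {1}.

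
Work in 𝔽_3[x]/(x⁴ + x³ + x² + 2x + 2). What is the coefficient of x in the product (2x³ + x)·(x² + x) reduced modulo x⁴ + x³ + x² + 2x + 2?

Multiply in 𝔽_3[x]: (2x³ + x)·(x² + x) = 2x⁵ + 2x⁴ + x³ + x².
Reduce using x⁴ ≡ 2x³ + 2x² + x + 1 (mod x⁴ + x³ + x² + 2x + 2).
Reduced: 2x³ + 2x.

2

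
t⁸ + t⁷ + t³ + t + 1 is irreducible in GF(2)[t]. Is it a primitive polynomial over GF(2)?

No

Write f(t) = t⁸ + t⁷ + t³ + t + 1.
|GF(2^8)^×| = 2^8 − 1 = 255. Prime factorization: 255 = 3·5·17.
f is primitive ⇔ t has order 255 in GF(2)[t]/(f), i.e. t^(255/q) ≠ 1 for each prime q | 255.
t^(85) mod f = 1
t^(51) mod f = t⁴ + t³ + t² + t.
t^(15) mod f = t⁶ + t⁴ + t² + 1.
Since t^(85) = 1, the order of t divides 85 < 255; not primitive.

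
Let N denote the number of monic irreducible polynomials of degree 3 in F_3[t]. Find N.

8

Gauss's count: N_{3}(3) = (1/3) Σ_{d|3} μ(3/d)·3^d.
Divisors of 3: 1, 3; μ(3/d) for each: -1, 1.
Σ = − 3^1 + 3^3 = 24.
N = 24/3 = 8.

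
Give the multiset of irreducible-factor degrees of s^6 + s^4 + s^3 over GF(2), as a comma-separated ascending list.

1, 1, 1, 3

Write f(s) = s^6 + s^4 + s^3.
Roots in GF(2): f(0) = 0 → root; f(1) = 1.
Linear factors from roots: (s).
Complete factorization: f(s) = (s)^3·(s^3 + s + 1).
Factor degrees with multiplicity: 1 + 1 + 1 + 3 = 6.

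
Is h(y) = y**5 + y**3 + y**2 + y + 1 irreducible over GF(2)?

Check for roots in GF(2): h(0) = 1; h(1) = 1.
No roots, so no linear factors.
Monic irreducibles of degree 2 over GF(2): y**2 + y + 1.
None of them divide h (all give nonzero remainder).
No irreducible factor of degree ≤ 2 exists, so h is irreducible over GF(2).

Yes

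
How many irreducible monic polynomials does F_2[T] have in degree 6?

9

The number of monic irreducibles of degree 6 over GF(2) is (1/6)·Σ_{d∣6} μ(6/d) 2^d.
Divisors of 6: 1, 2, 3, 6; μ(6/d) for each: 1, -1, -1, 1.
Σ = 2^1 − 2^2 − 2^3 + 2^6 = 54.
N = 54/6 = 9.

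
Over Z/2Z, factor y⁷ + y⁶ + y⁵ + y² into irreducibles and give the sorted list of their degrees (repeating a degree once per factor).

Write f(y) = y⁷ + y⁶ + y⁵ + y².
Roots in Z/2Z: f(0) = 0 → root; f(1) = 0 → root.
Linear factors from roots: (y), (y + 1).
Complete factorization: f(y) = (y)^2·(y + 1)^2·(y³ + y² + 1).
Factor degrees with multiplicity: 1 + 1 + 1 + 1 + 3 = 7.

1, 1, 1, 1, 3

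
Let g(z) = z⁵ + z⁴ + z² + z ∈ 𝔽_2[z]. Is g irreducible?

Check for roots in 𝔽_2: g(0) = 0 → root; g(1) = 0 → root.
g(0) = 0, so (z) divides g(z); g is reducible.

No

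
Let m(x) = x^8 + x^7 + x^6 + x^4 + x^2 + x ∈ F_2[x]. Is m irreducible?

No

Check for roots in F_2: m(0) = 0 → root; m(1) = 0 → root.
m(0) = 0, so (x) divides m(x); m is reducible.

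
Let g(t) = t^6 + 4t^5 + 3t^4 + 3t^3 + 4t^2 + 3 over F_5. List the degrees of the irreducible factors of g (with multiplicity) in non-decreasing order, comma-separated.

2, 2, 2

Roots in F_5: g(0) = 3; g(1) = 3; g(2) = 3; g(3) = 4; g(4) = 4.
Complete factorization: g(t) = (t^2 + 3t + 3)·(t^2 + 3t + 4)^2.
Factor degrees with multiplicity: 2 + 2 + 2 = 6.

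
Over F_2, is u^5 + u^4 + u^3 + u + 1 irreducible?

Write f(u) = u^5 + u^4 + u^3 + u + 1.
Check for roots in F_2: f(0) = 1; f(1) = 1.
No roots, so no linear factors.
Monic irreducibles of degree 2 over GF(2): u^2 + u + 1.
None of them divide f (all give nonzero remainder).
No irreducible factor of degree ≤ 2 exists, so f is irreducible over GF(2).

Yes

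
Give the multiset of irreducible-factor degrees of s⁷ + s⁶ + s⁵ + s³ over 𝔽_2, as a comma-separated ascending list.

1, 1, 1, 1, 3

Write f(s) = s⁷ + s⁶ + s⁵ + s³.
Roots in 𝔽_2: f(0) = 0 → root; f(1) = 0 → root.
Linear factors from roots: (s), (s + 1).
Complete factorization: f(s) = (s + 1)·(s)^3·(s³ + s + 1).
Factor degrees with multiplicity: 1 + 1 + 1 + 1 + 3 = 7.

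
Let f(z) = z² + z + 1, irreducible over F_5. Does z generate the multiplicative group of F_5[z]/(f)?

|GF(5^2)^×| = 5^2 − 1 = 24. Prime factorization: 24 = 2^3·3.
f is primitive ⇔ z has order 24 in GF(5)[z]/(f), i.e. z^(24/q) ≠ 1 for each prime q | 24.
z^(12) mod f = 1
z^(8) mod f = 4z + 4.
Since z^(12) = 1, the order of z divides 12 < 24; not primitive.

No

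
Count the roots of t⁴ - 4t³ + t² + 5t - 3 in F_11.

3

Write P(t) = t⁴ - 4t³ + t² + 5t - 3.
Evaluate at each of the 11 elements of F_11:
P(0) = 8; P(1) = 0 → root; P(2) = 6; P(3) = 5; P(4) = 0 → root; P(5) = 7; P(6) = 0 → root; P(7) = 10; P(8) = 4; P(9) = 6; P(10) = 9.
Roots: {1, 4, 6}.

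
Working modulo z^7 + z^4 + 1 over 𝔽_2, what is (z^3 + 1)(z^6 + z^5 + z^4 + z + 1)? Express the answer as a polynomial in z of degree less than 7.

z^4 + z^3 + z^2

Multiply in 𝔽_2[z]: (z^3 + 1)·(z^6 + z^5 + z^4 + z + 1) = z^9 + z^8 + z^7 + z^6 + z^5 + z^3 + z + 1.
Reduce using z^7 ≡ z^4 + 1 (mod z^7 + z^4 + 1).
Reduced: z^4 + z^3 + z^2.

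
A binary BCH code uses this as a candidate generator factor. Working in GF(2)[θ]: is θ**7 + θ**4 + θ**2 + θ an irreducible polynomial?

Write f(θ) = θ**7 + θ**4 + θ**2 + θ.
Check for roots in GF(2): f(0) = 0 → root; f(1) = 0 → root.
f(0) = 0, so (θ) divides f(θ); f is reducible.

No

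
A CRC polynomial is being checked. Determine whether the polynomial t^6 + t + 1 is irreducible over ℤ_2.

Write g(t) = t^6 + t + 1.
Check for roots in ℤ_2: g(0) = 1; g(1) = 1.
No roots, so no linear factors.
Monic irreducibles of degree 2 over GF(2): t^2 + t + 1.
None of them divide g (all give nonzero remainder).
Monic irreducibles of degree 3 over GF(2): t^3 + t + 1, t^3 + t^2 + 1.
None of them divide g (all give nonzero remainder).
No irreducible factor of degree ≤ 3 exists, so g is irreducible over GF(2).

Yes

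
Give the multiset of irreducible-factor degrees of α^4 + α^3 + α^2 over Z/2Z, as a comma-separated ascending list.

1, 1, 2

Write h(α) = α^4 + α^3 + α^2.
Roots in Z/2Z: h(0) = 0 → root; h(1) = 1.
Linear factors from roots: (α).
Complete factorization: h(α) = (α)^2·(α^2 + α + 1).
Factor degrees with multiplicity: 1 + 1 + 2 = 4.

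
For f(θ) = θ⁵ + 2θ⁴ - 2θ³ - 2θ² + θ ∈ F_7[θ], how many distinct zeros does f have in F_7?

5

Evaluate at each of the 7 elements of F_7:
f(0) = 0 → root; f(1) = 0 → root; f(2) = 0 → root; f(3) = 0 → root; f(4) = 1; f(5) = 6; f(6) = 0 → root.
Roots: {0, 1, 2, 3, 6}.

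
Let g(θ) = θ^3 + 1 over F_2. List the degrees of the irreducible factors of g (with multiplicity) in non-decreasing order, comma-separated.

Roots in F_2: g(0) = 1; g(1) = 0 → root.
Linear factors from roots: (θ + 1).
Complete factorization: g(θ) = (θ + 1)·(θ^2 + θ + 1).
Factor degrees with multiplicity: 1 + 2 = 3.

1, 2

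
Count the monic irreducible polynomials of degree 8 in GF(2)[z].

30

By the necklace-counting formula, N_2(8) = (1/8) Σ_{d|8} μ(8/d)·2^d.
Divisors of 8: 1, 2, 4, 8; μ(8/d) for each: 0, 0, -1, 1.
Σ = − 2^4 + 2^8 = 240.
N = 240/8 = 30.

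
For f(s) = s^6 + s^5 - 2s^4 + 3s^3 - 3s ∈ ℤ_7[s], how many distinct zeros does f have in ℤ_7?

4

Evaluate at each of the 7 elements of ℤ_7:
f(0) = 0 → root; f(1) = 0 → root; f(2) = 5; f(3) = 0 → root; f(4) = 0 → root; f(5) = 3; f(6) = 5.
Roots: {0, 1, 3, 4}.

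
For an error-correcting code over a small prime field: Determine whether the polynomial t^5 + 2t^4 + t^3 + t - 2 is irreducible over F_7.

Yes

Write P(t) = t^5 + 2t^4 + t^3 + t - 2.
Check for roots in F_7: P(0) = 5; P(1) = 3; P(2) = 2; P(3) = 6; P(4) = 6; P(5) = 2; P(6) = 4.
No roots, so no linear factors.
Degree-2 irreducible divisors: test the 21 monic irreducibles of degree 2 over GF(7).
None of them divide P (all give nonzero remainder).
No irreducible factor of degree ≤ 2 exists, so P is irreducible over GF(7).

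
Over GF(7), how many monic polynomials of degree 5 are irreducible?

3360

The number of monic irreducibles of degree 5 over GF(7) is (1/5)·Σ_{d∣5} μ(5/d) 7^d.
Divisors of 5: 1, 5; μ(5/d) for each: -1, 1.
Σ = − 7^1 + 7^5 = 16800.
N = 16800/5 = 3360.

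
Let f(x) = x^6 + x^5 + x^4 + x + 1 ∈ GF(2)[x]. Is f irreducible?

Yes

Check for roots in GF(2): f(0) = 1; f(1) = 1.
No roots, so no linear factors.
Monic irreducibles of degree 2 over GF(2): x^2 + x + 1.
None of them divide f (all give nonzero remainder).
Monic irreducibles of degree 3 over GF(2): x^3 + x + 1, x^3 + x^2 + 1.
None of them divide f (all give nonzero remainder).
No irreducible factor of degree ≤ 3 exists, so f is irreducible over GF(2).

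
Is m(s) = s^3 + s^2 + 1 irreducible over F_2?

Check for roots in F_2: m(0) = 1; m(1) = 1.
No roots. A degree-3 polynomial over a field with no linear factor is irreducible.

Yes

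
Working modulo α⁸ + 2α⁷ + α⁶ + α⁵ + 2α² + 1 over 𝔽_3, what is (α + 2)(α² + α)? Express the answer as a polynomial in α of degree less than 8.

Multiply in 𝔽_3[α]: (α + 2)·(α² + α) = α³ + 2α.
Reduced: α³ + 2α.

α^3 + 2α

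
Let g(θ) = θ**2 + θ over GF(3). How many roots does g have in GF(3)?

2

Evaluate at each of the 3 elements of GF(3):
g(0) = 0 → root; g(1) = 2; g(2) = 0 → root.
Roots: {0, 2}.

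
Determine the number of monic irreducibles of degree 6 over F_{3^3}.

The number of monic irreducibles of degree 6 over GF(27) is (1/6)·Σ_{d∣6} μ(6/d) 27^d.
Divisors of 6: 1, 2, 3, 6; μ(6/d) for each: 1, -1, -1, 1.
Σ = 27^1 − 27^2 − 27^3 + 27^6 = 387400104.
N = 387400104/6 = 64566684.

64566684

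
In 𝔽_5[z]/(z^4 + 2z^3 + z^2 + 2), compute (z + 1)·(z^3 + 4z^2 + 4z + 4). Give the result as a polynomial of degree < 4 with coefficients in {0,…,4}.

Multiply in 𝔽_5[z]: (z + 1)·(z^3 + 4z^2 + 4z + 4) = z^4 + 3z^2 + 3z + 4.
Reduce using z^4 ≡ 3z^3 + 4z^2 + 3 (mod z^4 + 2z^3 + z^2 + 2).
Reduced: 3z^3 + 2z^2 + 3z + 2.

3z^3 + 2z^2 + 3z + 2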